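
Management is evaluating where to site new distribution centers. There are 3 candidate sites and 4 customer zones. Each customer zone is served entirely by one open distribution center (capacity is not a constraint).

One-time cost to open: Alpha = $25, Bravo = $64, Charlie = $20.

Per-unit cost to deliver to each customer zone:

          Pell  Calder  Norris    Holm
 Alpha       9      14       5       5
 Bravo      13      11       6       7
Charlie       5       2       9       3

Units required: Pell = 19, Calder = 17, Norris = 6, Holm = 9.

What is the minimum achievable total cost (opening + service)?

For any fixed open set, each customer zone goes to its cheapest open site; total = fixed + service.
{Charlie}: Pell→Charlie 5·19=95, Calder→Charlie 2·17=34, Norris→Charlie 9·6=54, Holm→Charlie 3·9=27. Service 210; fixed 20; total 230.
{Alpha, Charlie}: Pell→Charlie 5·19=95, Calder→Charlie 2·17=34, Norris→Alpha 5·6=30, Holm→Charlie 3·9=27. Service 186; fixed 45; total 231.
{Bravo, Charlie}: service 192 + fixed 84 = 276
{Alpha, Bravo, Charlie}: service 186 + fixed 109 = 295
(All 7 nonempty subsets were checked; Charlie only is lowest.)

Minimum total cost: 230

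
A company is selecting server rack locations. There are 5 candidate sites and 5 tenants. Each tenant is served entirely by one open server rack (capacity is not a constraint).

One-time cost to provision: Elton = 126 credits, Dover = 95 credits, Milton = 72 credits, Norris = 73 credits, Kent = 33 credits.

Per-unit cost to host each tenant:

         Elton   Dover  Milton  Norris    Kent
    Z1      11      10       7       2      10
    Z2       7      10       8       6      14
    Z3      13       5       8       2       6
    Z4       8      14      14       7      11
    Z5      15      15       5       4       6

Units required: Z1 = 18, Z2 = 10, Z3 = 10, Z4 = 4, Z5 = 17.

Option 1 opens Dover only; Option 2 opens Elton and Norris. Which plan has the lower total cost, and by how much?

Option 1: {Dover}: Z1→Dover 10·18=180, Z2→Dover 10·10=100, Z3→Dover 5·10=50, Z4→Dover 14·4=56, Z5→Dover 15·17=255. Service 641; fixed 95; total 736.
Option 2: {Elton, Norris}: Z1→Norris 2·18=36, Z2→Norris 6·10=60, Z3→Norris 2·10=20, Z4→Norris 7·4=28, Z5→Norris 4·17=68. Service 212; fixed 199; total 411.
Difference: |736 − 411| = 325.

Option 2 is cheaper by 325.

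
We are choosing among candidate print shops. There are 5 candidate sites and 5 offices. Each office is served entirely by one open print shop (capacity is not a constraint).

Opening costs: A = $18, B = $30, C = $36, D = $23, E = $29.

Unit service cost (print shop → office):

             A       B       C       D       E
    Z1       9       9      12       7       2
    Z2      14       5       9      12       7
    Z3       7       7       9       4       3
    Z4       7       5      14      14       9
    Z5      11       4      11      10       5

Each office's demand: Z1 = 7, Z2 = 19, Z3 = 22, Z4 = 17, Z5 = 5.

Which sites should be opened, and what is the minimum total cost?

Open B and E; minimum total cost 339.

For any fixed open set, each office goes to its cheapest open site; total = fixed + service.
{B, E}: Z1→E 2·7=14, Z2→B 5·19=95, Z3→E 3·22=66, Z4→B 5·17=85, Z5→B 4·5=20. Service 280; fixed 59; total 339.
{A, B, E}: service 280 + fixed 77 = 357
{B, D, E}: service 280 + fixed 82 = 362
{A, B, C, D, E}: service 280 + fixed 136 = 416
No other subset beats 339.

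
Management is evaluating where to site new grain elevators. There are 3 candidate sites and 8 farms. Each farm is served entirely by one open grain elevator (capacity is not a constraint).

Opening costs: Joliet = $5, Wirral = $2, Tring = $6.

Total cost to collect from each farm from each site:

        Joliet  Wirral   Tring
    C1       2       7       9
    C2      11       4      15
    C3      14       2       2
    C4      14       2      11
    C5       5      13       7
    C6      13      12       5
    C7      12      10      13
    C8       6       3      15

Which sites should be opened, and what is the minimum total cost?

For any fixed open set, each farm goes to its cheapest open site; total = fixed + service.
{Joliet, Wirral, Tring}: C1→Joliet 2, C2→Wirral 4, C3→Wirral 2, C4→Wirral 2, C5→Joliet 5, C6→Tring 5, C7→Wirral 10, C8→Wirral 3. Service 33; fixed 13; total 46.
{Joliet, Wirral}: C1→Joliet 2, C2→Wirral 4, C3→Wirral 2, C4→Wirral 2, C5→Joliet 5, C6→Wirral 12, C7→Wirral 10, C8→Wirral 3. Service 40; fixed 7; total 47.
{Wirral, Tring}: C1→Wirral 7, C2→Wirral 4, C3→Wirral 2, C4→Wirral 2, C5→Tring 7, C6→Tring 5, C7→Wirral 10, C8→Wirral 3. Service 40; fixed 8; total 48.
{Wirral}: C1→Wirral 7, C2→Wirral 4, C3→Wirral 2, C4→Wirral 2, C5→Wirral 13, C6→Wirral 12, C7→Wirral 10, C8→Wirral 3. Service 53; fixed 2; total 55.
No other subset beats 46.

Open Joliet, Wirral and Tring; minimum total cost 46.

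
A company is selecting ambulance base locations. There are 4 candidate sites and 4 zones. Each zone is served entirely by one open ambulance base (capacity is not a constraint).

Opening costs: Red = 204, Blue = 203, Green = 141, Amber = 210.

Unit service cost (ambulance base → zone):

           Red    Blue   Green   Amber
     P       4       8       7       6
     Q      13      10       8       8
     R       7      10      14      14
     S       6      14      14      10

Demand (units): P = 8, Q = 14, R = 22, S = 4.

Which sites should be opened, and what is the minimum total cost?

Open Red only; minimum total cost 596.

For any fixed open set, each zone goes to its cheapest open site; total = fixed + service.
{Red}: P→Red 4·8=32, Q→Red 13·14=182, R→Red 7·22=154, S→Red 6·4=24. Service 392; fixed 204; total 596.
{Red, Green}: service 322 + fixed 345 = 667
{Green}: service 532 + fixed 141 = 673
{Red, Blue, Green, Amber}: P→Red 4·8=32, Q→Green 8·14=112, R→Red 7·22=154, S→Red 6·4=24. Service 322; fixed 758; total 1080.
No other subset beats 596.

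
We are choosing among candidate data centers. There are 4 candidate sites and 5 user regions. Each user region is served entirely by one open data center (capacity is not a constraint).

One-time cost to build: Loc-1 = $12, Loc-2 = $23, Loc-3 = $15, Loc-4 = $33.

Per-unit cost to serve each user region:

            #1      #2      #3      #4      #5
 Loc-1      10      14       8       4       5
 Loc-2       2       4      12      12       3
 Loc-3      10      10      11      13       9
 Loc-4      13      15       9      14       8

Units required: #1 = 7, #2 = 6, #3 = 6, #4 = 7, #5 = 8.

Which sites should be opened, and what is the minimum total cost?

For any fixed open set, each user region goes to its cheapest open site; total = fixed + service.
{Loc-1, Loc-2}: #1→Loc-2 2·7=14, #2→Loc-2 4·6=24, #3→Loc-1 8·6=48, #4→Loc-1 4·7=28, #5→Loc-2 3·8=24. Service 138; fixed 35; total 173.
{Loc-1, Loc-2, Loc-3}: #1→Loc-2 2·7=14, #2→Loc-2 4·6=24, #3→Loc-1 8·6=48, #4→Loc-1 4·7=28, #5→Loc-2 3·8=24. Service 138; fixed 50; total 188.
{Loc-1, Loc-2, Loc-4}: #1→Loc-2 2·7=14, #2→Loc-2 4·6=24, #3→Loc-1 8·6=48, #4→Loc-1 4·7=28, #5→Loc-2 3·8=24. Service 138; fixed 68; total 206.
{Loc-1, Loc-2, Loc-3, Loc-4}: #1→Loc-2 2·7=14, #2→Loc-2 4·6=24, #3→Loc-1 8·6=48, #4→Loc-1 4·7=28, #5→Loc-2 3·8=24. Service 138; fixed 83; total 221.
No other subset beats 173.

Open Loc-1 and Loc-2; minimum total cost 173.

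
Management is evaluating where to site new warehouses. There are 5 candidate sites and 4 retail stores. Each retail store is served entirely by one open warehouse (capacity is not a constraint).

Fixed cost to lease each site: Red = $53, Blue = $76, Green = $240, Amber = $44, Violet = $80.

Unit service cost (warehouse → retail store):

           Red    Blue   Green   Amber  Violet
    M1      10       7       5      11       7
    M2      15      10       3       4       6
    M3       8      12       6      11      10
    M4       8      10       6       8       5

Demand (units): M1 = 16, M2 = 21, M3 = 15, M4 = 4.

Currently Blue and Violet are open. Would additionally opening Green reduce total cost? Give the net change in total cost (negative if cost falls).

Current service cost with {Blue, Violet}: 408.
Adding Green: each retail store re-picks its cheapest; new service cost 253, saving 155.
Extra fixed cost: 240. Net change = 240 − 155 = 85.
(Totals: 564 → 649.)

No — net change +85 (cost rises by 85).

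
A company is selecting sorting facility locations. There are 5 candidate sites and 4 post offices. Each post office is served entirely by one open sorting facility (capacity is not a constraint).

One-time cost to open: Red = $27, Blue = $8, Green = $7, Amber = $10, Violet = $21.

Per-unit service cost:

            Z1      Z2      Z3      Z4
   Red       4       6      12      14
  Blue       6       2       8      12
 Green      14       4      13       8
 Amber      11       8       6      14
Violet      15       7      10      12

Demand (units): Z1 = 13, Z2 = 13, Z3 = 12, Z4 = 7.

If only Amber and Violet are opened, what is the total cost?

Each post office is assigned to its cheapest site among the open ones.
{Amber, Violet}: Z1→Amber 11·13=143, Z2→Violet 7·13=91, Z3→Amber 6·12=72, Z4→Violet 12·7=84. Service 390; fixed 31; total 421.

Total cost: 421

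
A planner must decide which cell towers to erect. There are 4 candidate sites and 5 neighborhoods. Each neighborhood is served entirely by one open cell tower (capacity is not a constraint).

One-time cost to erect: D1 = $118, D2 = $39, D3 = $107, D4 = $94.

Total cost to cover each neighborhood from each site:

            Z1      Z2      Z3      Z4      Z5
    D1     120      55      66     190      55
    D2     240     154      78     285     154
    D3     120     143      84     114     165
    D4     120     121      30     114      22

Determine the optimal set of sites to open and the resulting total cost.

For any fixed open set, each neighborhood goes to its cheapest open site; total = fixed + service.
{D4}: Z1→D4 120, Z2→D4 121, Z3→D4 30, Z4→D4 114, Z5→D4 22. Service 407; fixed 94; total 501.
{D2, D4}: service 407 + fixed 133 = 540
{D1, D4}: service 341 + fixed 212 = 553
{D1, D2, D3, D4}: service 341 + fixed 358 = 699
(All 15 nonempty subsets were checked; D4 only is lowest.)

Open D4 only; minimum total cost 501.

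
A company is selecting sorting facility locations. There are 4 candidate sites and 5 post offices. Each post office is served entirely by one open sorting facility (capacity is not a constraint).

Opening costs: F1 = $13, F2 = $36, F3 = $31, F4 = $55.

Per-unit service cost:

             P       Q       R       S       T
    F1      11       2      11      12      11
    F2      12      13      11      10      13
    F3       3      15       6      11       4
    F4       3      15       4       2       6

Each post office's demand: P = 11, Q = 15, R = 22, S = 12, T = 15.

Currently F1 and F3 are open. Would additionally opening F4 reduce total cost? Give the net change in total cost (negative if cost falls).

Yes — net change −97 (cost falls by 97).

Current service cost with {F1, F3}: 387.
Adding F4: each post office re-picks its cheapest; new service cost 235, saving 152.
Extra fixed cost: 55. Net change = 55 − 152 = -97.
(Totals: 431 → 334.)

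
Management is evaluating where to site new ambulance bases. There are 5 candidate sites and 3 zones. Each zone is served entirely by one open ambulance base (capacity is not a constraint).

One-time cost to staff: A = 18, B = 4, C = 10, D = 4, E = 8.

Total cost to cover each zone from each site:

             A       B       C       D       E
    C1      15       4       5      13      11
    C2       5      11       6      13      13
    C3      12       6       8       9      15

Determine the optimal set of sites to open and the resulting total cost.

Open B only; minimum total cost 25.

For any fixed open set, each zone goes to its cheapest open site; total = fixed + service.
{B}: C1→B 4, C2→B 11, C3→B 6. Service 21; fixed 4; total 25.
{B, D}: service 21 + fixed 8 = 29
{C}: C1→C 5, C2→C 6, C3→C 8. Service 19; fixed 10; total 29.
{A, B, C, D, E}: C1→B 4, C2→A 5, C3→B 6. Service 15; fixed 44; total 59.
No other subset beats 25.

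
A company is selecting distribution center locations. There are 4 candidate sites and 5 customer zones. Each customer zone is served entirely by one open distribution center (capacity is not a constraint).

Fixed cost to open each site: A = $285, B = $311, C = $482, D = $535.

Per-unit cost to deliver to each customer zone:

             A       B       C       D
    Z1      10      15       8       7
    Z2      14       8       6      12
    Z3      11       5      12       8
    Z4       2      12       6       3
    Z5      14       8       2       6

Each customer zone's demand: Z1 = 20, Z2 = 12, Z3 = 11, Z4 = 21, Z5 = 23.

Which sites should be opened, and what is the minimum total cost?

For any fixed open set, each customer zone goes to its cheapest open site; total = fixed + service.
{C}: Z1→C 8·20=160, Z2→C 6·12=72, Z3→C 12·11=132, Z4→C 6·21=126, Z5→C 2·23=46. Service 536; fixed 482; total 1018.
{D}: service 573 + fixed 535 = 1108
{A}: Z1→A 10·20=200, Z2→A 14·12=168, Z3→A 11·11=121, Z4→A 2·21=42, Z5→A 14·23=322. Service 853; fixed 285; total 1138.
{A, B, C, D}: service 355 + fixed 1613 = 1968
No other subset beats 1018.

Open C only; minimum total cost 1018.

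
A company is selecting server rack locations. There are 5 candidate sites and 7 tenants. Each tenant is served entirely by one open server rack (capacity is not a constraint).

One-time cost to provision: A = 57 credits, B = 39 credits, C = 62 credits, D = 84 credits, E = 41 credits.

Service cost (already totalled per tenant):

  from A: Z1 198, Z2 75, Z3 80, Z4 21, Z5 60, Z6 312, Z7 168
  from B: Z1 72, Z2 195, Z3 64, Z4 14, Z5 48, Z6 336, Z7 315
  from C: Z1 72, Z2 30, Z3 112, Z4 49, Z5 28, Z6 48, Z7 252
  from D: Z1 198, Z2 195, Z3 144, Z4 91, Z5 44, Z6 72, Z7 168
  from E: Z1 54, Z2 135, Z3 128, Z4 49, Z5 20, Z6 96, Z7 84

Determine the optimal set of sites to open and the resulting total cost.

Open B, C and E; minimum total cost 456.

For any fixed open set, each tenant goes to its cheapest open site; total = fixed + service.
{B, C, E}: Z1→E 54, Z2→C 30, Z3→B 64, Z4→B 14, Z5→E 20, Z6→C 48, Z7→E 84. Service 314; fixed 142; total 456.
{A, C, E}: service 337 + fixed 160 = 497
{C, E}: service 397 + fixed 103 = 500
{A, B, C, D, E}: Z1→E 54, Z2→C 30, Z3→B 64, Z4→B 14, Z5→E 20, Z6→C 48, Z7→E 84. Service 314; fixed 283; total 597.
No other subset beats 456.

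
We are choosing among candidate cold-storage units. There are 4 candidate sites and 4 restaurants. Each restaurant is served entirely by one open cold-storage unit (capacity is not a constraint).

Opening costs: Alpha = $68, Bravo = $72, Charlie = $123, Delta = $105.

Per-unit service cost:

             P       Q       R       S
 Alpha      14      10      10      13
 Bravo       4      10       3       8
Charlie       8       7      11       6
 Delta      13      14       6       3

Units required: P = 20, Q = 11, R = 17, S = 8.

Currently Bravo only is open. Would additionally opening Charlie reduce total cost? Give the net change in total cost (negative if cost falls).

Current service cost with {Bravo}: 305.
Adding Charlie: each restaurant re-picks its cheapest; new service cost 256, saving 49.
Extra fixed cost: 123. Net change = 123 − 49 = 74.
(Totals: 377 → 451.)

No — net change +74 (cost rises by 74).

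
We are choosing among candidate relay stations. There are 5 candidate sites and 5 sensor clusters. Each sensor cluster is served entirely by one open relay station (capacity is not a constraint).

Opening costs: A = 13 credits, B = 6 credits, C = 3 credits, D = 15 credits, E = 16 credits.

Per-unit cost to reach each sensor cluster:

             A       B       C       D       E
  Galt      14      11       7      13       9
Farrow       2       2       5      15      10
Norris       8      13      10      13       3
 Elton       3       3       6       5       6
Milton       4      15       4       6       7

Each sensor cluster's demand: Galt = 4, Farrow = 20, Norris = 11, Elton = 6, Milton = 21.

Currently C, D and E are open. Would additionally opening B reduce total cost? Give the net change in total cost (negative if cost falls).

Yes — net change −66 (cost falls by 66).

Current service cost with {C, D, E}: 275.
Adding B: each sensor cluster re-picks its cheapest; new service cost 203, saving 72.
Extra fixed cost: 6. Net change = 6 − 72 = -66.
(Totals: 309 → 243.)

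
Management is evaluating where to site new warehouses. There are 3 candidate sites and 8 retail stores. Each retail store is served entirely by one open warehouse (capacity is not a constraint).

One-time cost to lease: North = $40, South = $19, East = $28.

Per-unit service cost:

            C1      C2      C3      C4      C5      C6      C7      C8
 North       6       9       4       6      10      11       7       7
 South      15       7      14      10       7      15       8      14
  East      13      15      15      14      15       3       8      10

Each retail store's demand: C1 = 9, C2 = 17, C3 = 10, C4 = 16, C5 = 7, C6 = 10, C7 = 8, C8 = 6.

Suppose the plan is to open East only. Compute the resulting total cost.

Total cost: 1033

Each retail store is assigned to its cheapest site among the open ones.
{East}: C1→East 13·9=117, C2→East 15·17=255, C3→East 15·10=150, C4→East 14·16=224, C5→East 15·7=105, C6→East 3·10=30, C7→East 8·8=64, C8→East 10·6=60. Service 1005; fixed 28; total 1033.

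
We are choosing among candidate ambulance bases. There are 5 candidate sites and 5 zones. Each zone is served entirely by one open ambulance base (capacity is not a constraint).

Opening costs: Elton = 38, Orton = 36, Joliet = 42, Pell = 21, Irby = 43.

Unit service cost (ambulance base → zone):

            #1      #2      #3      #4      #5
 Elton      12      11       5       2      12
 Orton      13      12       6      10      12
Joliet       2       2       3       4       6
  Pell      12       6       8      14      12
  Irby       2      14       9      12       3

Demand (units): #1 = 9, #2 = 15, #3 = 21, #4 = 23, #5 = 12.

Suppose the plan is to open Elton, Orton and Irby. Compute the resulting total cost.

Total cost: 487

Each zone is assigned to its cheapest site among the open ones.
{Elton, Orton, Irby}: #1→Irby 2·9=18, #2→Elton 11·15=165, #3→Elton 5·21=105, #4→Elton 2·23=46, #5→Irby 3·12=36. Service 370; fixed 117; total 487.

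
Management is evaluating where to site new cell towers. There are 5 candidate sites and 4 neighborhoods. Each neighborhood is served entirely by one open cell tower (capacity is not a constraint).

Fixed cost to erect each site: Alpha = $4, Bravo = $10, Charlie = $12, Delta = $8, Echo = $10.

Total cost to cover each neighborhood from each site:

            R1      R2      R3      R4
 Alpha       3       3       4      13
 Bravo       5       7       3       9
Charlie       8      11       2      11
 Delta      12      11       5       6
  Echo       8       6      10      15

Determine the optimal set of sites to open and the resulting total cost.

Open Alpha only; minimum total cost 27.

For any fixed open set, each neighborhood goes to its cheapest open site; total = fixed + service.
{Alpha}: R1→Alpha 3, R2→Alpha 3, R3→Alpha 4, R4→Alpha 13. Service 23; fixed 4; total 27.
{Alpha, Delta}: R1→Alpha 3, R2→Alpha 3, R3→Alpha 4, R4→Delta 6. Service 16; fixed 12; total 28.
{Alpha, Bravo}: R1→Alpha 3, R2→Alpha 3, R3→Bravo 3, R4→Bravo 9. Service 18; fixed 14; total 32.
{Alpha, Bravo, Charlie, Delta, Echo}: R1→Alpha 3, R2→Alpha 3, R3→Charlie 2, R4→Delta 6. Service 14; fixed 44; total 58.
No other subset beats 27.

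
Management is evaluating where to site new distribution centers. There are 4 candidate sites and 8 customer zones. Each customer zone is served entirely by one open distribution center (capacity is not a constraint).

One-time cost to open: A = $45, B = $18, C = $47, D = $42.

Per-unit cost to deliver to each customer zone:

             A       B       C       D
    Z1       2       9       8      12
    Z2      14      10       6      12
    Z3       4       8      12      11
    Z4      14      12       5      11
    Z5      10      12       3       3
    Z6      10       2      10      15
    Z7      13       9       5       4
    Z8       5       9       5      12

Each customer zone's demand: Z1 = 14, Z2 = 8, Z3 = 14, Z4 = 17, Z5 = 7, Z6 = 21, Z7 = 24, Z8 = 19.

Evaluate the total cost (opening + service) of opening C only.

Each customer zone is assigned to its cheapest site among the open ones.
{C}: Z1→C 8·14=112, Z2→C 6·8=48, Z3→C 12·14=168, Z4→C 5·17=85, Z5→C 3·7=21, Z6→C 10·21=210, Z7→C 5·24=120, Z8→C 5·19=95. Service 859; fixed 47; total 906.

Total cost: 906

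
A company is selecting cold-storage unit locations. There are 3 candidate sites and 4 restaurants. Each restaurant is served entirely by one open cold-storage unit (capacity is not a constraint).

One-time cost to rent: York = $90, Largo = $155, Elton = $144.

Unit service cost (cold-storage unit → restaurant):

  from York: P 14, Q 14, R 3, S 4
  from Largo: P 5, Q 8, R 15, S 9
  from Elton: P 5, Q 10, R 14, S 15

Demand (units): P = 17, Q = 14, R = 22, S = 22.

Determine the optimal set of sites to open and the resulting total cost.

For any fixed open set, each restaurant goes to its cheapest open site; total = fixed + service.
{York, Largo}: P→Largo 5·17=85, Q→Largo 8·14=112, R→York 3·22=66, S→York 4·22=88. Service 351; fixed 245; total 596.
{York, Elton}: service 379 + fixed 234 = 613
{York}: P→York 14·17=238, Q→York 14·14=196, R→York 3·22=66, S→York 4·22=88. Service 588; fixed 90; total 678.
{York, Largo, Elton}: service 351 + fixed 389 = 740
No other subset beats 596.

Open York and Largo; minimum total cost 596.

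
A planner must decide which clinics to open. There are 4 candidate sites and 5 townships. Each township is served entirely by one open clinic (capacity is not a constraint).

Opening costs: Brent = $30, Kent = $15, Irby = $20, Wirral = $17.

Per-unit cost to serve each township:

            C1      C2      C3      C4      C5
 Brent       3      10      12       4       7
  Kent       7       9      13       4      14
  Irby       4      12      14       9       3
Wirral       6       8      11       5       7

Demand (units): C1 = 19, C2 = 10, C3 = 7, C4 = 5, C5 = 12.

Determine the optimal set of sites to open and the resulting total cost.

Open Irby and Wirral; minimum total cost 331.

For any fixed open set, each township goes to its cheapest open site; total = fixed + service.
{Irby, Wirral}: C1→Irby 4·19=76, C2→Wirral 8·10=80, C3→Wirral 11·7=77, C4→Wirral 5·5=25, C5→Irby 3·12=36. Service 294; fixed 37; total 331.
{Brent, Irby, Wirral}: C1→Brent 3·19=57, C2→Wirral 8·10=80, C3→Wirral 11·7=77, C4→Brent 4·5=20, C5→Irby 3·12=36. Service 270; fixed 67; total 337.
{Kent, Irby, Wirral}: service 289 + fixed 52 = 341
{Brent, Kent, Irby, Wirral}: C1→Brent 3·19=57, C2→Wirral 8·10=80, C3→Wirral 11·7=77, C4→Brent 4·5=20, C5→Irby 3·12=36. Service 270; fixed 82; total 352.
(All 15 nonempty subsets were checked; Irby and Wirral is lowest.)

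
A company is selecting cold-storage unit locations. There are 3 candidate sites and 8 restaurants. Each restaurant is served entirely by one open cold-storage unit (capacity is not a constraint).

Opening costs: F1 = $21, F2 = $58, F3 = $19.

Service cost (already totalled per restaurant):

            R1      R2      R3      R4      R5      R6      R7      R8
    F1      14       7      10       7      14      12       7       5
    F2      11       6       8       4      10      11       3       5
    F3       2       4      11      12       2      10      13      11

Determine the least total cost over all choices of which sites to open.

For any fixed open set, each restaurant goes to its cheapest open site; total = fixed + service.
{F3}: R1→F3 2, R2→F3 4, R3→F3 11, R4→F3 12, R5→F3 2, R6→F3 10, R7→F3 13, R8→F3 11. Service 65; fixed 19; total 84.
{F1, F3}: service 47 + fixed 40 = 87
{F1}: service 76 + fixed 21 = 97
{F1, F2, F3}: R1→F3 2, R2→F3 4, R3→F2 8, R4→F2 4, R5→F3 2, R6→F3 10, R7→F2 3, R8→F1 5. Service 38; fixed 98; total 136.
(All 7 nonempty subsets were checked; F3 only is lowest.)

Minimum total cost: 84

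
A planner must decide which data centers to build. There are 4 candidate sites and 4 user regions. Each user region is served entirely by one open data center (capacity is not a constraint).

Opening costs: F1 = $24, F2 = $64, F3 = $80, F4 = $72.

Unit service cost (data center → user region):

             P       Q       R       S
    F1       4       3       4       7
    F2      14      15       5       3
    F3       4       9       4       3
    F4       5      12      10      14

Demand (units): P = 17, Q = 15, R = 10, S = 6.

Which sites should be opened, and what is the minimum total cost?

Open F1 only; minimum total cost 219.

For any fixed open set, each user region goes to its cheapest open site; total = fixed + service.
{F1}: P→F1 4·17=68, Q→F1 3·15=45, R→F1 4·10=40, S→F1 7·6=42. Service 195; fixed 24; total 219.
{F1, F2}: P→F1 4·17=68, Q→F1 3·15=45, R→F1 4·10=40, S→F2 3·6=18. Service 171; fixed 88; total 259.
{F1, F3}: service 171 + fixed 104 = 275
{F1, F2, F3, F4}: service 171 + fixed 240 = 411
(All 15 nonempty subsets were checked; F1 only is lowest.)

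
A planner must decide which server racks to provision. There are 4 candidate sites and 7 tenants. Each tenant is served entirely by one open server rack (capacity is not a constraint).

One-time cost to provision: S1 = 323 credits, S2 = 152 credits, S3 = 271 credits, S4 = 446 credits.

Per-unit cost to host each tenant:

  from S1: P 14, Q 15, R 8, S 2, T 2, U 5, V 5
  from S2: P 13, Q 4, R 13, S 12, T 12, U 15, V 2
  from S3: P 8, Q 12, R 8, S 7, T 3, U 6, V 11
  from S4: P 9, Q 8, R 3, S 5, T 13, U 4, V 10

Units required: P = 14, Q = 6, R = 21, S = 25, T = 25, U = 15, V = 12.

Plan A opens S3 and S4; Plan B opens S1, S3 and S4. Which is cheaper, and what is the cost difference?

Plan A: {S3, S4}: P→S3 8·14=112, Q→S4 8·6=48, R→S4 3·21=63, S→S4 5·25=125, T→S3 3·25=75, U→S4 4·15=60, V→S4 10·12=120. Service 603; fixed 717; total 1320.
Plan B: {S1, S3, S4}: P→S3 8·14=112, Q→S4 8·6=48, R→S4 3·21=63, S→S1 2·25=50, T→S1 2·25=50, U→S4 4·15=60, V→S1 5·12=60. Service 443; fixed 1040; total 1483.
Difference: |1320 − 1483| = 163.

Plan A is cheaper by 163.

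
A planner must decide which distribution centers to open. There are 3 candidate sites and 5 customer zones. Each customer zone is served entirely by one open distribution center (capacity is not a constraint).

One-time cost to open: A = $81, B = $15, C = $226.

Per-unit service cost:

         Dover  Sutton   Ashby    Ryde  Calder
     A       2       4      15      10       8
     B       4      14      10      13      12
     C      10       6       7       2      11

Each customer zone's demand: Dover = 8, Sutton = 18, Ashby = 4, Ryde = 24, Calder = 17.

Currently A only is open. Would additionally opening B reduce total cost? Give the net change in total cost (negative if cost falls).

Current service cost with {A}: 524.
Adding B: each customer zone re-picks its cheapest; new service cost 504, saving 20.
Extra fixed cost: 15. Net change = 15 − 20 = -5.
(Totals: 605 → 600.)

Yes — net change −5 (cost falls by 5).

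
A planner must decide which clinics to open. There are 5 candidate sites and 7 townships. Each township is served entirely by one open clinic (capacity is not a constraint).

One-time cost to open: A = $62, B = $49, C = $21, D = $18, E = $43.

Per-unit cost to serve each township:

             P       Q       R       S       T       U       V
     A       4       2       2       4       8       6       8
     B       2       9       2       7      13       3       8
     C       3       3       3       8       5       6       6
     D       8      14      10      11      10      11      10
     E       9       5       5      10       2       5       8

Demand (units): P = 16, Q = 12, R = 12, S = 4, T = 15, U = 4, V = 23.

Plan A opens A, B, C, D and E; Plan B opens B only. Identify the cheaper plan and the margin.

Plan A is cheaper by 163.

Plan A: {A, B, C, D, E}: P→B 2·16=32, Q→A 2·12=24, R→A 2·12=24, S→A 4·4=16, T→E 2·15=30, U→B 3·4=12, V→C 6·23=138. Service 276; fixed 193; total 469.
Plan B: {B}: P→B 2·16=32, Q→B 9·12=108, R→B 2·12=24, S→B 7·4=28, T→B 13·15=195, U→B 3·4=12, V→B 8·23=184. Service 583; fixed 49; total 632.
Difference: |469 − 632| = 163.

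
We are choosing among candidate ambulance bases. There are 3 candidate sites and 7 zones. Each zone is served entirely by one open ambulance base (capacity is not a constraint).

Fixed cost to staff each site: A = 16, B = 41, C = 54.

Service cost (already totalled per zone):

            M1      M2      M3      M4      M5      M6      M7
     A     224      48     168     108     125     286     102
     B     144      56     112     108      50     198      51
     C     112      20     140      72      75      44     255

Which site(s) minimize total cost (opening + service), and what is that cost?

Open B and C; minimum total cost 556.

For any fixed open set, each zone goes to its cheapest open site; total = fixed + service.
{B, C}: M1→C 112, M2→C 20, M3→B 112, M4→C 72, M5→B 50, M6→C 44, M7→B 51. Service 461; fixed 95; total 556.
{A, B, C}: M1→C 112, M2→C 20, M3→B 112, M4→C 72, M5→B 50, M6→C 44, M7→B 51. Service 461; fixed 111; total 572.
{A, C}: M1→C 112, M2→C 20, M3→C 140, M4→C 72, M5→C 75, M6→C 44, M7→A 102. Service 565; fixed 70; total 635.
{A}: M1→A 224, M2→A 48, M3→A 168, M4→A 108, M5→A 125, M6→A 286, M7→A 102. Service 1061; fixed 16; total 1077.
No other subset beats 556.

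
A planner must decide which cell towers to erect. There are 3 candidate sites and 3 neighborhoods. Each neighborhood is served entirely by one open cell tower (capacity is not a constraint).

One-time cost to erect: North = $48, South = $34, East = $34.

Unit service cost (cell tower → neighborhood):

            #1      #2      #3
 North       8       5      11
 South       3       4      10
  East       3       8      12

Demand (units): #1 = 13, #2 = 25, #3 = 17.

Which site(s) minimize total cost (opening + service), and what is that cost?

Open South only; minimum total cost 343.

For any fixed open set, each neighborhood goes to its cheapest open site; total = fixed + service.
{South}: #1→South 3·13=39, #2→South 4·25=100, #3→South 10·17=170. Service 309; fixed 34; total 343.
{South, East}: #1→South 3·13=39, #2→South 4·25=100, #3→South 10·17=170. Service 309; fixed 68; total 377.
{North, South}: service 309 + fixed 82 = 391
{North, South, East}: service 309 + fixed 116 = 425
No other subset beats 343.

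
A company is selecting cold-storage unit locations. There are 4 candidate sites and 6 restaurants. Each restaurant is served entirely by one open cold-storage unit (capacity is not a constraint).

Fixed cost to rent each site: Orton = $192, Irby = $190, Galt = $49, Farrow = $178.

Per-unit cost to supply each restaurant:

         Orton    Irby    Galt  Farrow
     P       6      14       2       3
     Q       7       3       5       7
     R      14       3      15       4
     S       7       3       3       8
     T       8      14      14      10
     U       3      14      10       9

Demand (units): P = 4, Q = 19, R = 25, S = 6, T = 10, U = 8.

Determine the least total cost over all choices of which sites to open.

For any fixed open set, each restaurant goes to its cheapest open site; total = fixed + service.
{Irby, Galt}: P→Galt 2·4=8, Q→Irby 3·19=57, R→Irby 3·25=75, S→Irby 3·6=18, T→Irby 14·10=140, U→Galt 10·8=80. Service 378; fixed 239; total 617.
{Galt, Farrow}: service 393 + fixed 227 = 620
{Farrow}: P→Farrow 3·4=12, Q→Farrow 7·19=133, R→Farrow 4·25=100, S→Farrow 8·6=48, T→Farrow 10·10=100, U→Farrow 9·8=72. Service 465; fixed 178; total 643.
{Orton, Irby, Galt, Farrow}: service 262 + fixed 609 = 871
No other subset beats 617.

Minimum total cost: 617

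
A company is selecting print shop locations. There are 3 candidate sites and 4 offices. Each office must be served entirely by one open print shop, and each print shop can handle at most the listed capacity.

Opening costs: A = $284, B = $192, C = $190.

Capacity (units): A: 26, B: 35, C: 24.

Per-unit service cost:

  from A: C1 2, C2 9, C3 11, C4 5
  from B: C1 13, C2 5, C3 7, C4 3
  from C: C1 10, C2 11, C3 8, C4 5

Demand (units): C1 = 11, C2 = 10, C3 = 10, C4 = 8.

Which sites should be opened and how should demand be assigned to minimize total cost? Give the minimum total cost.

Open {B, C}: C1→C 10·11=110, C2→B 5·10=50, C3→B 7·10=70, C4→B 3·8=24.
Loads: B carries 28/35, C carries 11/24. Service 254; fixed 382; total 636.
Next best feasible plan costs 642.

Minimum total cost: 636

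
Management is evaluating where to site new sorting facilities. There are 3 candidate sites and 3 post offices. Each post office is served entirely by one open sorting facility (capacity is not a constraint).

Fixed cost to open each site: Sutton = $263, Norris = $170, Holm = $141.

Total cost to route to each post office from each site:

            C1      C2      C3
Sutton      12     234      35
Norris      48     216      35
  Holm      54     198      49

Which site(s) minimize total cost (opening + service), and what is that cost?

For any fixed open set, each post office goes to its cheapest open site; total = fixed + service.
{Holm}: C1→Holm 54, C2→Holm 198, C3→Holm 49. Service 301; fixed 141; total 442.
{Norris}: service 299 + fixed 170 = 469
{Sutton}: service 281 + fixed 263 = 544
{Sutton, Norris, Holm}: service 245 + fixed 574 = 819
(All 7 nonempty subsets were checked; Holm only is lowest.)

Open Holm only; minimum total cost 442.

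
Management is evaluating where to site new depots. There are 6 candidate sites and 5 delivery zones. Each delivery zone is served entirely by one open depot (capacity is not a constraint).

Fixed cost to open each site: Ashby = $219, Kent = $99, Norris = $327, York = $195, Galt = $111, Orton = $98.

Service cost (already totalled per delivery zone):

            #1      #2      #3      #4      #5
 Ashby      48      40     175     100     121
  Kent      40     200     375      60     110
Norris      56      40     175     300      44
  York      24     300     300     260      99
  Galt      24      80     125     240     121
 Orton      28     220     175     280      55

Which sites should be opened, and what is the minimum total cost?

Open Kent and Galt; minimum total cost 609.

For any fixed open set, each delivery zone goes to its cheapest open site; total = fixed + service.
{Kent, Galt}: #1→Galt 24, #2→Galt 80, #3→Galt 125, #4→Kent 60, #5→Kent 110. Service 399; fixed 210; total 609.
{Kent, Galt, Orton}: #1→Galt 24, #2→Galt 80, #3→Galt 125, #4→Kent 60, #5→Orton 55. Service 344; fixed 308; total 652.
{Galt}: #1→Galt 24, #2→Galt 80, #3→Galt 125, #4→Galt 240, #5→Galt 121. Service 590; fixed 111; total 701.
{Ashby, Kent, Norris, York, Galt, Orton}: service 293 + fixed 1049 = 1342
No other subset beats 609.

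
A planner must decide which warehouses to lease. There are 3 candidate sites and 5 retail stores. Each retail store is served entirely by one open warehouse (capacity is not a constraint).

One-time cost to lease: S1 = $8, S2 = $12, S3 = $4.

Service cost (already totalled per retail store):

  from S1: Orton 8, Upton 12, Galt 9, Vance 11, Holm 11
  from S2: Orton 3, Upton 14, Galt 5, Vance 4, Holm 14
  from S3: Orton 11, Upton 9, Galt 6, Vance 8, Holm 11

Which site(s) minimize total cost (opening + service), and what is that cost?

For any fixed open set, each retail store goes to its cheapest open site; total = fixed + service.
{S2, S3}: Orton→S2 3, Upton→S3 9, Galt→S2 5, Vance→S2 4, Holm→S3 11. Service 32; fixed 16; total 48.
{S3}: service 45 + fixed 4 = 49
{S2}: service 40 + fixed 12 = 52
{S1, S2, S3}: Orton→S2 3, Upton→S3 9, Galt→S2 5, Vance→S2 4, Holm→S1 11. Service 32; fixed 24; total 56.
No other subset beats 48.

Open S2 and S3; minimum total cost 48.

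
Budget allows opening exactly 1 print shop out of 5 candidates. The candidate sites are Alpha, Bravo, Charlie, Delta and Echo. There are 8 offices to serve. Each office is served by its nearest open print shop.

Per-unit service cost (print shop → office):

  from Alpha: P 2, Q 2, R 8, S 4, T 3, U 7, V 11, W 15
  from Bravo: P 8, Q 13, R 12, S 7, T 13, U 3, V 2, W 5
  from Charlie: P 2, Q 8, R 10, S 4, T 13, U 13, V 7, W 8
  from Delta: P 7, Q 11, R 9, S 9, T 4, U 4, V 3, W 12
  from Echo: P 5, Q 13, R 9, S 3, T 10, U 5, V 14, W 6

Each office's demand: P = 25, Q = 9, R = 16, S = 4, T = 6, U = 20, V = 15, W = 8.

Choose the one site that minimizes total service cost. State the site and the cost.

Choose Alpha only; total service cost 655.

With exactly 1 open, each office uses its cheapest among the chosen.
{Alpha}: P→Alpha 2·25=50, Q→Alpha 2·9=18, R→Alpha 8·16=128, S→Alpha 4·4=16, T→Alpha 3·6=18, U→Alpha 7·20=140, V→Alpha 11·15=165, W→Alpha 15·8=120. Service cost 655.
{Delta}: service cost 699
{Bravo}: service cost 745
Among all 5 size-1 choices, {Alpha} is lowest.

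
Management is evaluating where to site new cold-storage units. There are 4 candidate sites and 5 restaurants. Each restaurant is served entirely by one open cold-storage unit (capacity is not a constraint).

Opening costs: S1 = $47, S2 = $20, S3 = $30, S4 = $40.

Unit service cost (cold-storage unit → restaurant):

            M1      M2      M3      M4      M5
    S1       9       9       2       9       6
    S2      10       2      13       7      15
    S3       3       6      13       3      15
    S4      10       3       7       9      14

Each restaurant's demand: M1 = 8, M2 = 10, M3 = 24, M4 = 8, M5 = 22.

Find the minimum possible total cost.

Minimum total cost: 345

For any fixed open set, each restaurant goes to its cheapest open site; total = fixed + service.
{S1, S2, S3}: M1→S3 3·8=24, M2→S2 2·10=20, M3→S1 2·24=48, M4→S3 3·8=24, M5→S1 6·22=132. Service 248; fixed 97; total 345.
{S1, S3}: service 288 + fixed 77 = 365
{S1, S3, S4}: service 258 + fixed 117 = 375
{S1, S2, S3, S4}: service 248 + fixed 137 = 385
(All 15 nonempty subsets were checked; S1, S2 and S3 is lowest.)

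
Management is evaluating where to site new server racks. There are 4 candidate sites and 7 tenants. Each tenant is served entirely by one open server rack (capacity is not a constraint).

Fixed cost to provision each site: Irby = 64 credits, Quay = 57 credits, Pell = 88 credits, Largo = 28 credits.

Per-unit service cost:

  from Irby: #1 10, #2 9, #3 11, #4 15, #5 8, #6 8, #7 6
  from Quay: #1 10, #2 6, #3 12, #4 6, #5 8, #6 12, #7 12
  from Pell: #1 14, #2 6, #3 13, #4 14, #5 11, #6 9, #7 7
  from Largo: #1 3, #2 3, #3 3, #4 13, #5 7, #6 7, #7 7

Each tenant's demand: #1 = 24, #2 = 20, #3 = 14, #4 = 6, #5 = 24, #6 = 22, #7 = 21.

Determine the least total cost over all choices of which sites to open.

Minimum total cost: 749

For any fixed open set, each tenant goes to its cheapest open site; total = fixed + service.
{Largo}: #1→Largo 3·24=72, #2→Largo 3·20=60, #3→Largo 3·14=42, #4→Largo 13·6=78, #5→Largo 7·24=168, #6→Largo 7·22=154, #7→Largo 7·21=147. Service 721; fixed 28; total 749.
{Quay, Largo}: #1→Largo 3·24=72, #2→Largo 3·20=60, #3→Largo 3·14=42, #4→Quay 6·6=36, #5→Largo 7·24=168, #6→Largo 7·22=154, #7→Largo 7·21=147. Service 679; fixed 85; total 764.
{Irby, Largo}: service 700 + fixed 92 = 792
{Irby, Quay, Pell, Largo}: service 658 + fixed 237 = 895
No other subset beats 749.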